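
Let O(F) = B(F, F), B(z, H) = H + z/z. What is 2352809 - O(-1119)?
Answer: 2353927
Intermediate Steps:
B(z, H) = 1 + H (B(z, H) = H + 1 = 1 + H)
O(F) = 1 + F
2352809 - O(-1119) = 2352809 - (1 - 1119) = 2352809 - 1*(-1118) = 2352809 + 1118 = 2353927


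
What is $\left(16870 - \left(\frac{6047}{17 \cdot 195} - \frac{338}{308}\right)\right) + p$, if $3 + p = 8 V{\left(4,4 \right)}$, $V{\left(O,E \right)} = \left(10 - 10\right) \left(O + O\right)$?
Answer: $\frac{8610401167}{510510} \approx 16866.0$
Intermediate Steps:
$V{\left(O,E \right)} = 0$ ($V{\left(O,E \right)} = 0 \cdot 2 O = 0$)
$p = -3$ ($p = -3 + 8 \cdot 0 = -3 + 0 = -3$)
$\left(16870 - \left(\frac{6047}{17 \cdot 195} - \frac{338}{308}\right)\right) + p = \left(16870 - \left(\frac{6047}{17 \cdot 195} - \frac{338}{308}\right)\right) - 3 = \left(16870 - \left(\frac{6047}{3315} - \frac{169}{154}\right)\right) - 3 = \left(16870 - \frac{371003}{510510}\right) - 3 = \frac{8611932697}{510510} - 3 = \frac{8610401167}{510510}$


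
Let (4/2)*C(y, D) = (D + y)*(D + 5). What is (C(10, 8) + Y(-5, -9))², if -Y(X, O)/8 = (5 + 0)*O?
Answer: 227529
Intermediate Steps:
C(y, D) = (5 + D)*(D + y)/2 (C(y, D) = ((D + y)*(D + 5))/2 = ((D + y)*(5 + D))/2 = ((5 + D)*(D + y))/2 = (5 + D)*(D + y)/2)
Y(X, O) = -40*O (Y(X, O) = -8*(5 + 0)*O = -40*O)
(C(10, 8) + Y(-5, -9))² = (((½)*8² + (5/2)*8 + (5/2)*10 + (½)*8*10) - 40*(-9))² = (((½)*64 + 20 + 25 + 40) + 360)² = ((32 + 20 + 25 + 40) + 360)² = (117 + 360)² = 477² = 227529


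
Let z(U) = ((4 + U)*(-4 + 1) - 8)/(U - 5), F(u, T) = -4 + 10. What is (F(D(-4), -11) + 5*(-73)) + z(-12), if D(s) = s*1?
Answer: -6119/17 ≈ -359.94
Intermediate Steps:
D(s) = s
F(u, T) = 6
z(U) = (-20 - 3*U)/(-5 + U) (z(U) = ((4 + U)*(-3) - 8)/(-5 + U) = ((-12 - 3*U) - 8)/(-5 + U) = (-20 - 3*U)/(-5 + U))
(F(D(-4), -11) + 5*(-73)) + z(-12) = (6 + 5*(-73)) + (-20 - 3*(-12))/(-5 - 12) = (6 - 365) + (-20 + 36)/(-17) = -359 - 1/17*16 = -359 - 16/17 = -6119/17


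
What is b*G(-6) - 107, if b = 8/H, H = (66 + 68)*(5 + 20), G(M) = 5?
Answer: -35841/335 ≈ -106.99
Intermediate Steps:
H = 3350 (H = 134*25 = 3350)
b = 4/1675 (b = 8/3350 = 8*(1/3350) = 4/1675 ≈ 0.0023881)
b*G(-6) - 107 = (4/1675)*5 - 107 = 4/335 - 107 = -35841/335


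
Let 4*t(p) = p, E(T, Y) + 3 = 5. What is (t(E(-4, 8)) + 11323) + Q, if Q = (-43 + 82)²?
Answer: 25689/2 ≈ 12845.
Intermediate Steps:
E(T, Y) = 2 (E(T, Y) = -3 + 5 = 2)
t(p) = p/4
Q = 1521 (Q = 39² = 1521)
(t(E(-4, 8)) + 11323) + Q = ((¼)*2 + 11323) + 1521 = (½ + 11323) + 1521 = 22647/2 + 1521 = 25689/2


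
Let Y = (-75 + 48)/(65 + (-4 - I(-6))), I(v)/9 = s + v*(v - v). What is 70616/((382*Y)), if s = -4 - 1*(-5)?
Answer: -1836016/5157 ≈ -356.02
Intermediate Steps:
s = 1 (s = -4 + 5 = 1)
I(v) = 9 (I(v) = 9*(1 + v*(v - v)) = 9*(1 + v*0) = 9*(1 + 0) = 9*1 = 9)
Y = -27/52 (Y = (-75 + 48)/(65 + (-4 - 1*9)) = -27/(65 + (-4 - 9)) = -27/(65 - 13) = -27/52 ≈ -0.51923)
70616/((382*Y)) = 70616/((382*(-27/52))) = 70616/(-5157/26) = 70616*(-26/5157) = -1836016/5157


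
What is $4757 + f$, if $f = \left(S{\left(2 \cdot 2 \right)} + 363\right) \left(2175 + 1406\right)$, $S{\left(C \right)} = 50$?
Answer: $1483710$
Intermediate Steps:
$f = 1478953$ ($f = \left(50 + 363\right) \left(2175 + 1406\right) = 413 \cdot 3581 = 1478953$)
$4757 + f = 4757 + 1478953 = 1483710$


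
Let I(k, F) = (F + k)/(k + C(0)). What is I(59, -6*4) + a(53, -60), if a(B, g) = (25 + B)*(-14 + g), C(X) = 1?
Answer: -69257/12 ≈ -5771.4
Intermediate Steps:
a(B, g) = (-14 + g)*(25 + B)
I(k, F) = (F + k)/(1 + k) (I(k, F) = (F + k)/(k + 1) = (F + k)/(1 + k))
I(59, -6*4) + a(53, -60) = (-6*4 + 59)/(1 + 59) + (-350 - 14*53 + 25*(-60) + 53*(-60)) = (-24 + 59)/60 + (-350 - 742 - 1500 - 3180) = (1/60)*35 - 5772 = 7/12 - 5772 = -69257/12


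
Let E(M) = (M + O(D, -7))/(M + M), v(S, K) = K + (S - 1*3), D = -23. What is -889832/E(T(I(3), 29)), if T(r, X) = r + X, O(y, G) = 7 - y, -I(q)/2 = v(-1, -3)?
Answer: -76525552/73 ≈ -1.0483e+6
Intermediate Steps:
v(S, K) = -3 + K + S (v(S, K) = K + (S - 3) = K + (-3 + S) = -3 + K + S)
I(q) = 14 (I(q) = -2*(-3 - 3 - 1) = -2*(-7) = 14)
T(r, X) = X + r
E(M) = (30 + M)/(2*M) (E(M) = (M + (7 - 1*(-23)))/(M + M) = (M + (7 + 23))/((2*M)) = (M + 30)*(1/(2*M)) = (30 + M)*(1/(2*M)) = (30 + M)/(2*M))
-889832/E(T(I(3), 29)) = -889832*2*(29 + 14)/(30 + (29 + 14)) = -889832*86/(30 + 43) = -889832/((1/2)*(1/43)*73) = -889832/73/86 = -889832*86/73 = -76525552/73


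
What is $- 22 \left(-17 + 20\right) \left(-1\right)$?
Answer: $66$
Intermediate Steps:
$- 22 \left(-17 + 20\right) \left(-1\right) = \left(-22\right) 3 \left(-1\right) = \left(-66\right) \left(-1\right) = 66$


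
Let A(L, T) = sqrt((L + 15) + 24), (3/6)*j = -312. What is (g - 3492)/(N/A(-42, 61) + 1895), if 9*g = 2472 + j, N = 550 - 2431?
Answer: -4671175/3577809 + 515185*I*sqrt(3)/1192603 ≈ -1.3056 + 0.74822*I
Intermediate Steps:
j = -624 (j = 2*(-312) = -624)
N = -1881
A(L, T) = sqrt(39 + L) (A(L, T) = sqrt((15 + L) + 24) = sqrt(39 + L))
g = 616/3 (g = (2472 - 624)/9 = (1/9)*1848 = 616/3 ≈ 205.33)
(g - 3492)/(N/A(-42, 61) + 1895) = (616/3 - 3492)/(-1881/sqrt(39 - 42) + 1895) = -9860/(3*(-1881*(-I*sqrt(3)/3) + 1895)) = -9860/(3*(-(-627)*I*sqrt(3) + 1895)) = -9860/(3*(627*I*sqrt(3) + 1895)) = -9860/(3*(1895 + 627*I*sqrt(3)))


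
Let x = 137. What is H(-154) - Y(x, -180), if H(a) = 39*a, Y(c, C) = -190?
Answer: -5816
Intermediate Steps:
H(-154) - Y(x, -180) = 39*(-154) - 1*(-190) = -6006 + 190 = -5816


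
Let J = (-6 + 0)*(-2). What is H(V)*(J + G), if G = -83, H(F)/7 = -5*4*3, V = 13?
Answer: 29820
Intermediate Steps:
H(F) = -420 (H(F) = 7*(-5*4*3) = 7*(-20*3) = 7*(-60) = -420)
J = 12 (J = -6*(-2) = 12)
H(V)*(J + G) = -420*(12 - 83) = -420*(-71) = 29820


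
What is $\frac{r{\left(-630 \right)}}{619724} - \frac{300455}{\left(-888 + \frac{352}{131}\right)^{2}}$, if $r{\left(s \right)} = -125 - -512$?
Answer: $- \frac{113934239814811}{297698424204608} \approx -0.38272$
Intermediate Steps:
$r{\left(s \right)} = 387$ ($r{\left(s \right)} = -125 + 512 = 387$)
$\frac{r{\left(-630 \right)}}{619724} - \frac{300455}{\left(-888 + \frac{352}{131}\right)^{2}} = \frac{387}{619724} - \frac{300455}{\left(-888 + \frac{352}{131}\right)^{2}} = \frac{387}{619724} - \frac{300455}{\left(- \frac{115976}{131}\right)^{2}} = \frac{387}{619724} - \frac{300455}{\frac{13450432576}{17161}} = \frac{387}{619724} - \frac{5156108255}{13450432576} = - \frac{113934239814811}{297698424204608}$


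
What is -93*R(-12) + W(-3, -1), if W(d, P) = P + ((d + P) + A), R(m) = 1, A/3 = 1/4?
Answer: -389/4 ≈ -97.250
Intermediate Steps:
A = ¾ (A = 3/4 = 3*(¼) = ¾ ≈ 0.75000)
W(d, P) = ¾ + d + 2*P (W(d, P) = P + ((d + P) + ¾) = P + ((P + d) + ¾) = P + (¾ + P + d) = ¾ + d + 2*P)
-93*R(-12) + W(-3, -1) = -93*1 + (¾ - 3 + 2*(-1)) = -93 + (¾ - 3 - 2) = -93 - 17/4 = -389/4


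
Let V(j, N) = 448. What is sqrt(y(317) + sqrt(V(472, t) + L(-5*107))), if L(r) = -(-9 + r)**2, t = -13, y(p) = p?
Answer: sqrt(317 + 72*I*sqrt(57)) ≈ 21.752 + 12.495*I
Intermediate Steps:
sqrt(y(317) + sqrt(V(472, t) + L(-5*107))) = sqrt(317 + sqrt(448 - (-9 - 5*107)**2)) = sqrt(317 + sqrt(448 - (-9 - 535)**2)) = sqrt(317 + sqrt(448 - 1*(-544)**2)) = sqrt(317 + sqrt(448 - 1*295936)) = sqrt(317 + sqrt(448 - 295936)) = sqrt(317 + sqrt(-295488)) = sqrt(317 + 72*I*sqrt(57))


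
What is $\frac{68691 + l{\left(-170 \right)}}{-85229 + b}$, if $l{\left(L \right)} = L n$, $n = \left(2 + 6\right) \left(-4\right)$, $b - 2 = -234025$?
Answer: $- \frac{74131}{319252} \approx -0.2322$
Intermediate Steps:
$b = -234023$ ($b = 2 - 234025 = -234023$)
$n = -32$ ($n = 8 \left(-4\right) = -32$)
$l{\left(L \right)} = - 32 L$ ($l{\left(L \right)} = L \left(-32\right) = - 32 L$)
$\frac{68691 + l{\left(-170 \right)}}{-85229 + b} = \frac{68691 - -5440}{-85229 - 234023} = \frac{68691 + 5440}{-319252} = 74131 \left(- \frac{1}{319252}\right) = - \frac{74131}{319252}$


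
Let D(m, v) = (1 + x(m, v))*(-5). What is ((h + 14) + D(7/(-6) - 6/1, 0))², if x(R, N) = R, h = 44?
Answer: 284089/36 ≈ 7891.4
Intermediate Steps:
D(m, v) = -5 - 5*m (D(m, v) = (1 + m)*(-5) = -5 - 5*m)
((h + 14) + D(7/(-6) - 6/1, 0))² = ((44 + 14) + (-5 - 5*(7/(-6) - 6/1)))² = (58 + (-5 - 5*(7*(-⅙) - 6*1)))² = (58 + (-5 - 5*(-7/6 - 6)))² = (58 + (-5 - 5*(-43/6)))² = (58 + (-5 + 215/6))² = (58 + 185/6)² = (533/6)² = 284089/36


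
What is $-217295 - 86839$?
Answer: $-304134$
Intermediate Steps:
$-217295 - 86839 = -304134$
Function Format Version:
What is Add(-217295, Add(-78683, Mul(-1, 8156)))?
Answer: -304134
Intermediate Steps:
Add(-217295, Add(-78683, Mul(-1, 8156))) = Add(-217295, Add(-78683, -8156)) = Add(-217295, -86839) = -304134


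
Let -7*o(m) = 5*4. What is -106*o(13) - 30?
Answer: 1910/7 ≈ 272.86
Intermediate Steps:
o(m) = -20/7 (o(m) = -5*4/7 = -⅐*20 = -20/7)
-106*o(13) - 30 = -106*(-20/7) - 30 = 2120/7 - 30 = 1910/7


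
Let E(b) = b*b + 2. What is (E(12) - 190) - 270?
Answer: -314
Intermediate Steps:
E(b) = 2 + b² (E(b) = b² + 2 = 2 + b²)
(E(12) - 190) - 270 = ((2 + 12²) - 190) - 270 = ((2 + 144) - 190) - 270 = (146 - 190) - 270 = -44 - 270 = -314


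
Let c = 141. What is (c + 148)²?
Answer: 83521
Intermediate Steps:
(c + 148)² = (141 + 148)² = 289² = 83521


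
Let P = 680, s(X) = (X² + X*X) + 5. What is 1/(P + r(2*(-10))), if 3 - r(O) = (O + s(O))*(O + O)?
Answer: 1/32083 ≈ 3.1169e-5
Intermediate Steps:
s(X) = 5 + 2*X² (s(X) = (X² + X²) + 5 = 2*X² + 5 = 5 + 2*X²)
r(O) = 3 - 2*O*(5 + O + 2*O²) (r(O) = 3 - (O + (5 + 2*O²))*(O + O) = 3 - (5 + O + 2*O²)*2*O = 3 - 2*O*(5 + O + 2*O²))
1/(P + r(2*(-10))) = 1/(680 + (3 - 20*(-10) - 4*(2*(-10))³ - 2*(2*(-10))²)) = 1/(680 + (3 - 10*(-20) - 4*(-20)³ - 2*(-20)²)) = 1/(680 + (3 + 200 - 4*(-8000) - 2*400)) = 1/(680 + (3 + 200 + 32000 - 800)) = 1/(680 + 31403) = 1/32083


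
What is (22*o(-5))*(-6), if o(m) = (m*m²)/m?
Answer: -3300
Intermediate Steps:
o(m) = m² (o(m) = m³/m = m²)
(22*o(-5))*(-6) = (22*(-5)²)*(-6) = (22*25)*(-6) = 550*(-6) = -3300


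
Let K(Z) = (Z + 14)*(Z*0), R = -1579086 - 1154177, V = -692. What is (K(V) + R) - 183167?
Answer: -2916430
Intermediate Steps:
R = -2733263
K(Z) = 0 (K(Z) = (14 + Z)*0 = 0)
(K(V) + R) - 183167 = (0 - 2733263) - 183167 = -2733263 - 183167 = -2916430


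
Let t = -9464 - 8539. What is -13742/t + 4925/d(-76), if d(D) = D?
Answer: -87620383/1368228 ≈ -64.039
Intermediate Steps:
t = -18003
-13742/t + 4925/d(-76) = -13742/(-18003) + 4925/(-76) = -13742*(-1/18003) + 4925*(-1/76) = 13742/18003 - 4925/76 = -87620383/1368228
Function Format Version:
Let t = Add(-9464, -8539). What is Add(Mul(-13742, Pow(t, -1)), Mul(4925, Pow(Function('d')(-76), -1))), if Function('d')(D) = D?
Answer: Rational(-87620383, 1368228) ≈ -64.039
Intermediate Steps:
t = -18003
Add(Mul(-13742, Pow(t, -1)), Mul(4925, Pow(Function('d')(-76), -1))) = Add(Mul(-13742, Pow(-18003, -1)), Mul(4925, Pow(-76, -1))) = Add(Mul(-13742, Rational(-1, 18003)), Mul(4925, Rational(-1, 76))) = Add(Rational(13742, 18003), Rational(-4925, 76)) = Rational(-87620383, 1368228)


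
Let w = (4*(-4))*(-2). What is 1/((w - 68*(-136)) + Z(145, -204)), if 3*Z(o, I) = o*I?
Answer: -1/580 ≈ -0.0017241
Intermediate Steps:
Z(o, I) = I*o/3 (Z(o, I) = (o*I)/3 = (I*o)/3 = I*o/3)
w = 32 (w = -16*(-2) = 32)
1/((w - 68*(-136)) + Z(145, -204)) = 1/((32 - 68*(-136)) + (1/3)*(-204)*145) = 1/((32 + 9248) - 9860) = 1/(9280 - 9860) = 1/(-580) = -1/580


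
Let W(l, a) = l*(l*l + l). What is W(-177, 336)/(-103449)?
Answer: 1837968/34483 ≈ 53.301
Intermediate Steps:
W(l, a) = l*(l + l**2) (W(l, a) = l*(l**2 + l) = l*(l + l**2))
W(-177, 336)/(-103449) = ((-177)**2*(1 - 177))/(-103449) = (31329*(-176))*(-1/103449) = -5513904*(-1/103449) = 1837968/34483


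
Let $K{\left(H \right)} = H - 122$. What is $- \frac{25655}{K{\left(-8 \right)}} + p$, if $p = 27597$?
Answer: $\frac{722653}{26} \approx 27794.0$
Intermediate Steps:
$K{\left(H \right)} = -122 + H$
$- \frac{25655}{K{\left(-8 \right)}} + p = - \frac{25655}{-122 - 8} + 27597 = - \frac{25655}{-130} + 27597 = \left(-25655\right) \left(- \frac{1}{130}\right) + 27597 = \frac{5131}{26} + 27597 = \frac{722653}{26}$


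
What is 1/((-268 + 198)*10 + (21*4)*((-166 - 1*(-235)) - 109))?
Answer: -1/4060 ≈ -0.00024631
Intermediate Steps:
1/((-268 + 198)*10 + (21*4)*((-166 - 1*(-235)) - 109)) = 1/(-70*10 + 84*((-166 + 235) - 109)) = 1/(-700 + 84*(69 - 109)) = 1/(-700 + 84*(-40)) = 1/(-700 - 3360) = 1/(-4060) = -1/4060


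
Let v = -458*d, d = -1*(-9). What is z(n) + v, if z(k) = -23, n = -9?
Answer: -4145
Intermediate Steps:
d = 9
v = -4122 (v = -458*9 = -4122)
z(n) + v = -23 - 4122 = -4145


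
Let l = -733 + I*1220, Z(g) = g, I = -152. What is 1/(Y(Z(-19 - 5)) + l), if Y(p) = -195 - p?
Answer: -1/186344 ≈ -5.3664e-6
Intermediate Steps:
l = -186173 (l = -733 - 152*1220 = -733 - 185440 = -186173)
1/(Y(Z(-19 - 5)) + l) = 1/((-195 - (-19 - 5)) - 186173) = 1/((-195 - 1*(-24)) - 186173) = 1/((-195 + 24) - 186173) = 1/(-171 - 186173) = 1/(-186344) = -1/186344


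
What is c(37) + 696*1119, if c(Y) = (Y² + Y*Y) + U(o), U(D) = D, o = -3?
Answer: 781559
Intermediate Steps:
c(Y) = -3 + 2*Y² (c(Y) = (Y² + Y*Y) - 3 = (Y² + Y²) - 3 = 2*Y² - 3 = -3 + 2*Y²)
c(37) + 696*1119 = (-3 + 2*37²) + 696*1119 = (-3 + 2*1369) + 778824 = (-3 + 2738) + 778824 = 2735 + 778824 = 781559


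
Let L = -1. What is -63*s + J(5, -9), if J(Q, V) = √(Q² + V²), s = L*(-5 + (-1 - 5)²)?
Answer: 1953 + √106 ≈ 1963.3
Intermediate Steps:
s = -31 (s = -(-5 + (-1 - 5)²) = -(-5 + (-6)²) = -(-5 + 36) = -1*31 = -31)
-63*s + J(5, -9) = -63*(-31) + √(5² + (-9)²) = 1953 + √(25 + 81) = 1953 + √106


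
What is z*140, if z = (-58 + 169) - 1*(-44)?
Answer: 21700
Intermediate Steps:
z = 155 (z = 111 + 44 = 155)
z*140 = 155*140 = 21700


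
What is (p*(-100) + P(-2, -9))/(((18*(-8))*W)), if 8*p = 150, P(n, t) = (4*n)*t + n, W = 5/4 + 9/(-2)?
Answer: -1805/468 ≈ -3.8568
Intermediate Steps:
W = -13/4 (W = 5*(1/4) + 9*(-1/2) = 5/4 - 9/2 = -13/4 ≈ -3.2500)
P(n, t) = n + 4*n*t (P(n, t) = 4*n*t + n = n + 4*n*t)
p = 75/4 (p = (1/8)*150 = 75/4 ≈ 18.750)
(p*(-100) + P(-2, -9))/(((18*(-8))*W)) = ((75/4)*(-100) - 2*(1 + 4*(-9)))/(((18*(-8))*(-13/4))) = (-1875 - 2*(1 - 36))/((-144*(-13/4))) = (-1875 - 2*(-35))/468 = (-1875 + 70)*(1/468) = -1805*1/468 = -1805/468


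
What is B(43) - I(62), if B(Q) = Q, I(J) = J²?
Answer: -3801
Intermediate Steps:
B(43) - I(62) = 43 - 1*62² = 43 - 1*3844 = 43 - 3844 = -3801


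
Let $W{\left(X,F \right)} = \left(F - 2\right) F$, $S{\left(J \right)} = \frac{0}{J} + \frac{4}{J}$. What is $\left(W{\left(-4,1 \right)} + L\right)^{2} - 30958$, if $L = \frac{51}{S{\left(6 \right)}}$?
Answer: $- \frac{101031}{4} \approx -25258.0$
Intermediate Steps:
$S{\left(J \right)} = \frac{4}{J}$ ($S{\left(J \right)} = 0 + \frac{4}{J} = \frac{4}{J}$)
$W{\left(X,F \right)} = F \left(-2 + F\right)$ ($W{\left(X,F \right)} = \left(-2 + F\right) F = F \left(-2 + F\right)$)
$L = \frac{153}{2}$ ($L = \frac{51}{4 \cdot \frac{1}{6}} = \frac{51}{\frac{2}{3}} = 51 \cdot \frac{3}{2} = \frac{153}{2} \approx 76.5$)
$\left(W{\left(-4,1 \right)} + L\right)^{2} - 30958 = \left(1 \left(-2 + 1\right) + \frac{153}{2}\right)^{2} - 30958 = \left(1 \left(-1\right) + \frac{153}{2}\right)^{2} - 30958 = \left(-1 + \frac{153}{2}\right)^{2} - 30958 = \left(\frac{151}{2}\right)^{2} - 30958 = \frac{22801}{4} - 30958 = - \frac{101031}{4}$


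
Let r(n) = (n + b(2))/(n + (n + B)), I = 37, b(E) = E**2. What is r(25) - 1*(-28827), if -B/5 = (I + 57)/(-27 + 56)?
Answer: 28251301/980 ≈ 28828.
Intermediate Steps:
B = -470/29 (B = -5*(37 + 57)/(-27 + 56) = -470/29 ≈ -16.207)
r(n) = (4 + n)/(-470/29 + 2*n) (r(n) = (n + 2**2)/(n + (n - 470/29)) = (n + 4)/(n + (-470/29 + n)) = (4 + n)/(-470/29 + 2*n))
r(25) - 1*(-28827) = 29*(4 + 25)/(2*(-235 + 29*25)) - 1*(-28827) = (29/2)*29/(-235 + 725) + 28827 = (29/2)*29/490 + 28827 = (29/2)*(1/490)*29 + 28827 = 841/980 + 28827 = 28251301/980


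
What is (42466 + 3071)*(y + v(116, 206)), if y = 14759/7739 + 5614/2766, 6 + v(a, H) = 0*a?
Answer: -335200164208/3567679 ≈ -93955.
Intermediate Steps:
v(a, H) = -6 (v(a, H) = -6 + 0*a = -6 + 0 = -6)
y = 42135070/10703037 (y = 14759*(1/7739) + 5614*(1/2766) = 14759/7739 + 2807/1383 = 42135070/10703037 ≈ 3.9367)
(42466 + 3071)*(y + v(116, 206)) = (42466 + 3071)*(42135070/10703037 - 6) = 45537*(-22083152/10703037) = -335200164208/3567679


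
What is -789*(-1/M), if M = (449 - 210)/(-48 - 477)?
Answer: -414225/239 ≈ -1733.2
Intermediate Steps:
M = -239/525 (M = 239/(-525) = 239*(-1/525) = -239/525 ≈ -0.45524)
-789*(-1/M) = -789/((-1*(-239/525))) = -789/239/525 = -789*525/239 = -414225/239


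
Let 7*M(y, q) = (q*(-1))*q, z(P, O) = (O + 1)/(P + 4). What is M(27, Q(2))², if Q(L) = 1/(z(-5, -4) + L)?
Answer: 1/30625 ≈ 3.2653e-5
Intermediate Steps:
z(P, O) = (1 + O)/(4 + P)
Q(L) = 1/(3 + L) (Q(L) = 1/((1 - 4)/(4 - 5) + L) = 1/(-3/(-1) + L) = 1/(-1*(-3) + L) = 1/(3 + L))
M(y, q) = -q²/7 (M(y, q) = ((q*(-1))*q)/7 = ((-q)*q)/7 = (-q²)/7 = -q²/7)
M(27, Q(2))² = (-1/(7*(3 + 2)²))² = (-(1/5)²/7)² = (-(⅕)²/7)² = (-⅐*1/25)² = (-1/175)² = 1/30625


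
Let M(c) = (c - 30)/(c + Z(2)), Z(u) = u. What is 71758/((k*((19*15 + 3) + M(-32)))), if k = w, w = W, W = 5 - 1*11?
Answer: -179395/4351 ≈ -41.231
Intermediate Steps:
W = -6 (W = 5 - 11 = -6)
w = -6
k = -6
M(c) = (-30 + c)/(2 + c) (M(c) = (c - 30)/(c + 2) = (-30 + c)/(2 + c))
71758/((k*((19*15 + 3) + M(-32)))) = 71758/((-6*((19*15 + 3) + (-30 - 32)/(2 - 32)))) = 71758/((-6*((285 + 3) - 62/(-30)))) = 71758/((-6*(288 - 1/30*(-62)))) = 71758/((-6*(288 + 31/15))) = 71758/((-6*4351/15)) = 71758/(-8702/5) = 71758*(-5/8702) = -179395/4351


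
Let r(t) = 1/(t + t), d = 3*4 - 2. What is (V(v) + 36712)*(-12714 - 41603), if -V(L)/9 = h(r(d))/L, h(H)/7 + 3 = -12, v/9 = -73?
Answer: -145562553107/73 ≈ -1.9940e+9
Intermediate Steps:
v = -657 (v = 9*(-73) = -657)
d = 10 (d = 12 - 2 = 10)
r(t) = 1/(2*t)
h(H) = -105 (h(H) = -21 + 7*(-12) = -21 - 84 = -105)
V(L) = 945/L (V(L) = -(-945)/L = 945/L)
(V(v) + 36712)*(-12714 - 41603) = (945/(-657) + 36712)*(-12714 - 41603) = (945*(-1/657) + 36712)*(-54317) = (-105/73 + 36712)*(-54317) = (2679871/73)*(-54317) = -145562553107/73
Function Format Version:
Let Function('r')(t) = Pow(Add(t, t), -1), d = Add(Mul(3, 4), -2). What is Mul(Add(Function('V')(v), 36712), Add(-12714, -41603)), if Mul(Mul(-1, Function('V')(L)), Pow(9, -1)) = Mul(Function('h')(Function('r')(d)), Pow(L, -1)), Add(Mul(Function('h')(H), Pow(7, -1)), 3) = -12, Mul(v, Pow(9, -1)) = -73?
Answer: Rational(-145562553107, 73) ≈ -1.9940e+9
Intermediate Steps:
v = -657 (v = Mul(9, -73) = -657)
d = 10 (d = Add(12, -2) = 10)
Function('r')(t) = Mul(Rational(1, 2), Pow(t, -1)) (Function('r')(t) = Pow(Mul(2, t), -1) = Mul(Rational(1, 2), Pow(t, -1)))
Function('h')(H) = -105 (Function('h')(H) = Add(-21, Mul(7, -12)) = Add(-21, -84) = -105)
Function('V')(L) = Mul(945, Pow(L, -1)) (Function('V')(L) = Mul(-9, Mul(-105, Pow(L, -1))) = Mul(945, Pow(L, -1)))
Mul(Add(Function('V')(v), 36712), Add(-12714, -41603)) = Mul(Add(Mul(945, Pow(-657, -1)), 36712), Add(-12714, -41603)) = Mul(Add(Mul(945, Rational(-1, 657)), 36712), -54317) = Mul(Add(Rational(-105, 73), 36712), -54317) = Mul(Rational(2679871, 73), -54317) = Rational(-145562553107, 73)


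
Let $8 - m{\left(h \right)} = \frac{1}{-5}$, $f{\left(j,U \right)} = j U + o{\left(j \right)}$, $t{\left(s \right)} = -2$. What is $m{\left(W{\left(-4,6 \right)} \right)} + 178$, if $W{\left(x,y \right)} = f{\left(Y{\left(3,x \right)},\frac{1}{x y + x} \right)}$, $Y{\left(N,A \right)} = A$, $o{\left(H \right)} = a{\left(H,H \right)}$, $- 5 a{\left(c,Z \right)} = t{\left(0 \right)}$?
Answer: $\frac{931}{5} \approx 186.2$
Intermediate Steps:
$a{\left(c,Z \right)} = \frac{2}{5}$ ($a{\left(c,Z \right)} = \left(- \frac{1}{5}\right) \left(-2\right) = \frac{2}{5}$)
$o{\left(H \right)} = \frac{2}{5}$
$f{\left(j,U \right)} = \frac{2}{5} + U j$ ($f{\left(j,U \right)} = j U + \frac{2}{5} = U j + \frac{2}{5} = \frac{2}{5} + U j$)
$W{\left(x,y \right)} = \frac{2}{5} + \frac{x}{x + x y}$ ($W{\left(x,y \right)} = \frac{2}{5} + \frac{x}{x y + x} = \frac{2}{5} + \frac{x}{x + x y}$)
$m{\left(h \right)} = \frac{41}{5}$ ($m{\left(h \right)} = 8 - \frac{1}{-5} = 8 - - \frac{1}{5} = 8 + \frac{1}{5} = \frac{41}{5}$)
$m{\left(W{\left(-4,6 \right)} \right)} + 178 = \frac{41}{5} + 178 = \frac{931}{5}$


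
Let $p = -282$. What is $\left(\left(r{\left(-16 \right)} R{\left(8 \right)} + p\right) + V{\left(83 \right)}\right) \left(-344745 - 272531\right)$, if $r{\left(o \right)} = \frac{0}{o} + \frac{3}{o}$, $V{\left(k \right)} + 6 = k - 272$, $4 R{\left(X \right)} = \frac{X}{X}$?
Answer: $\frac{4711513389}{16} \approx 2.9447 \cdot 10^{8}$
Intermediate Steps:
$R{\left(X \right)} = \frac{1}{4}$ ($R{\left(X \right)} = \frac{X \frac{1}{X}}{4} = \frac{1}{4} \cdot 1 = \frac{1}{4}$)
$V{\left(k \right)} = -278 + k$ ($V{\left(k \right)} = -6 + \left(k - 272\right) = -6 + \left(-272 + k\right) = -278 + k$)
$r{\left(o \right)} = \frac{3}{o}$ ($r{\left(o \right)} = 0 + \frac{3}{o} = \frac{3}{o}$)
$\left(\left(r{\left(-16 \right)} R{\left(8 \right)} + p\right) + V{\left(83 \right)}\right) \left(-344745 - 272531\right) = \left(\left(\frac{3}{-16} \cdot \frac{1}{4} - 282\right) + \left(-278 + 83\right)\right) \left(-344745 - 272531\right) = \left(\left(3 \left(- \frac{1}{16}\right) \frac{1}{4} - 282\right) - 195\right) \left(-617276\right) = \left(\left(\left(- \frac{3}{16}\right) \frac{1}{4} - 282\right) - 195\right) \left(-617276\right) = \left(\left(- \frac{3}{64} - 282\right) - 195\right) \left(-617276\right) = \left(- \frac{18051}{64} - 195\right) \left(-617276\right) = \left(- \frac{30531}{64}\right) \left(-617276\right) = \frac{4711513389}{16}$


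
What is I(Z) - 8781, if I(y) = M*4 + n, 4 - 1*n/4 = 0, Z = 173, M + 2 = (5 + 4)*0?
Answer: -8773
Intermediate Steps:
M = -2 (M = -2 + (5 + 4)*0 = -2 + 9*0 = -2 + 0 = -2)
n = 16 (n = 16 - 4*0 = 16 + 0 = 16)
I(y) = 8 (I(y) = -2*4 + 16 = -8 + 16 = 8)
I(Z) - 8781 = 8 - 8781 = -8773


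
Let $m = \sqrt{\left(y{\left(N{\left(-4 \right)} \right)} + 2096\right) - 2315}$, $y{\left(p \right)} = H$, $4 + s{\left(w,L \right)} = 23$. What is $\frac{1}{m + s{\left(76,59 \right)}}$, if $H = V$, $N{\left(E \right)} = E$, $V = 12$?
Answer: $\frac{19}{568} - \frac{3 i \sqrt{23}}{568} \approx 0.033451 - 0.02533 i$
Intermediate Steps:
$s{\left(w,L \right)} = 19$ ($s{\left(w,L \right)} = -4 + 23 = 19$)
$H = 12$
$y{\left(p \right)} = 12$
$m = 3 i \sqrt{23}$ ($m = \sqrt{\left(12 + 2096\right) - 2315} = \sqrt{2108 - 2315} = \sqrt{-207} = 3 i \sqrt{23} \approx 14.387 i$)
$\frac{1}{m + s{\left(76,59 \right)}} = \frac{1}{3 i \sqrt{23} + 19} = \frac{1}{19 + 3 i \sqrt{23}}$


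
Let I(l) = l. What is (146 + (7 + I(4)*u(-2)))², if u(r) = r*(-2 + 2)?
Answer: 23409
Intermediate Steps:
u(r) = 0 (u(r) = r*0 = 0)
(146 + (7 + I(4)*u(-2)))² = (146 + (7 + 4*0))² = (146 + (7 + 0))² = (146 + 7)² = 153² = 23409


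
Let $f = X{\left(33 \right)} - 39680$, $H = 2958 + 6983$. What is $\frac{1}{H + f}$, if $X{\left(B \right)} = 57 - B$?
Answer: $- \frac{1}{29715} \approx -3.3653 \cdot 10^{-5}$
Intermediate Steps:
$H = 9941$
$f = -39656$ ($f = \left(57 - 33\right) - 39680 = 24 - 39680 = -39656$)
$\frac{1}{H + f} = \frac{1}{9941 - 39656} = \frac{1}{-29715} = - \frac{1}{29715}$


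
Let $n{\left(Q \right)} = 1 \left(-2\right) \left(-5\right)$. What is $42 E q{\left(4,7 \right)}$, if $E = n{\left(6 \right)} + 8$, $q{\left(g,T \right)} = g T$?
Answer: $21168$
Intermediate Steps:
$q{\left(g,T \right)} = T g$
$n{\left(Q \right)} = 10$ ($n{\left(Q \right)} = \left(-2\right) \left(-5\right) = 10$)
$E = 18$ ($E = 10 + 8 = 18$)
$42 E q{\left(4,7 \right)} = 42 \cdot 18 \cdot 7 \cdot 4 = 756 \cdot 28 = 21168$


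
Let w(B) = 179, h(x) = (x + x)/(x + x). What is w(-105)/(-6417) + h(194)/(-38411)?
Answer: -6881986/246483387 ≈ -0.027921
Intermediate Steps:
h(x) = 1 (h(x) = (2*x)/((2*x)) = (2*x)*(1/(2*x)) = 1)
w(-105)/(-6417) + h(194)/(-38411) = 179/(-6417) + 1/(-38411) = 179*(-1/6417) + 1*(-1/38411) = -179/6417 - 1/38411 = -6881986/246483387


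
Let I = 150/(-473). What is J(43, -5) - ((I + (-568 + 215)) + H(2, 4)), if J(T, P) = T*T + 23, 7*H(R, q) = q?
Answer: 7366133/3311 ≈ 2224.7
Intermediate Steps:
I = -150/473 (I = 150*(-1/473) = -150/473 ≈ -0.31712)
H(R, q) = q/7
J(T, P) = 23 + T**2 (J(T, P) = T**2 + 23 = 23 + T**2)
J(43, -5) - ((I + (-568 + 215)) + H(2, 4)) = (23 + 43**2) - ((-150/473 + (-568 + 215)) + (1/7)*4) = (23 + 1849) - ((-150/473 - 353) + 4/7) = 1872 - (-167119/473 + 4/7) = 1872 - 1*(-1167941/3311) = 1872 + 1167941/3311 = 7366133/3311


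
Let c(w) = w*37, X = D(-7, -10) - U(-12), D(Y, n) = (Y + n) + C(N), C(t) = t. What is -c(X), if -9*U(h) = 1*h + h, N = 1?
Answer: 2072/3 ≈ 690.67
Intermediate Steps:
D(Y, n) = 1 + Y + n (D(Y, n) = (Y + n) + 1 = 1 + Y + n)
U(h) = -2*h/9 (U(h) = -(1*h + h)/9 = -(h + h)/9 = -2*h/9)
X = -56/3 (X = (1 - 7 - 10) - (-2)*(-12)/9 = -16 - 1*8/3 = -16 - 8/3 = -56/3 ≈ -18.667)
c(w) = 37*w
-c(X) = -37*(-56)/3 = -1*(-2072/3) = 2072/3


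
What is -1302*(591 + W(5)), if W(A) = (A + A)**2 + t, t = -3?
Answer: -895776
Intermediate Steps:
W(A) = -3 + 4*A**2 (W(A) = (A + A)**2 - 3 = (2*A)**2 - 3 = 4*A**2 - 3 = -3 + 4*A**2)
-1302*(591 + W(5)) = -1302*(591 + (-3 + 4*5**2)) = -1302*(591 + (-3 + 4*25)) = -1302*(591 + (-3 + 100)) = -1302*(591 + 97) = -1302*688 = -895776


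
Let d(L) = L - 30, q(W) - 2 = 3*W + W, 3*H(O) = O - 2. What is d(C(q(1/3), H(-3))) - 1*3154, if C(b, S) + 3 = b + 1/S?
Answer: -47764/15 ≈ -3184.3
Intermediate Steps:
H(O) = -⅔ + O/3 (H(O) = (O - 2)/3 = (-2 + O)/3 = -⅔ + O/3)
q(W) = 2 + 4*W (q(W) = 2 + (3*W + W) = 2 + 4*W)
C(b, S) = -3 + b + 1/S (C(b, S) = -3 + (b + 1/S) = -3 + b + 1/S)
d(L) = -30 + L
d(C(q(1/3), H(-3))) - 1*3154 = (-30 + (-3 + (2 + 4/3) + 1/(-⅔ + (⅓)*(-3)))) - 1*3154 = (-30 + (-3 + (2 + 4*(⅓)) + 1/(-⅔ - 1))) - 3154 = (-30 + (-3 + (2 + 4/3) + 1/(-5/3))) - 3154 = (-30 + (-3 + 10/3 - ⅗)) - 3154 = (-30 - 4/15) - 3154 = -454/15 - 3154 = -47764/15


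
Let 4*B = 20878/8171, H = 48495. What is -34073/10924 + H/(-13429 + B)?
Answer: -16134520852327/2397231151796 ≈ -6.7305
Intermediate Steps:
B = 10439/16342 (B = (20878/8171)/4 = (20878*(1/8171))/4 = (¼)*(20878/8171) = 10439/16342 ≈ 0.63878)
-34073/10924 + H/(-13429 + B) = -34073/10924 + 48495/(-13429 + 10439/16342) = -34073*1/10924 + 48495/(-219446279/16342) = -34073/10924 + 48495*(-16342/219446279) = -34073/10924 - 792505290/219446279 = -16134520852327/2397231151796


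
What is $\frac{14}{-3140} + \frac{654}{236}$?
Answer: $\frac{128141}{46315} \approx 2.7667$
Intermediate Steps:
$\frac{14}{-3140} + \frac{654}{236} = 14 \left(- \frac{1}{3140}\right) + 654 \cdot \frac{1}{236} = - \frac{7}{1570} + \frac{327}{118} = \frac{128141}{46315}$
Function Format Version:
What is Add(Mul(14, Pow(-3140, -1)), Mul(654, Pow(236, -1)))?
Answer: Rational(128141, 46315) ≈ 2.7667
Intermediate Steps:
Add(Mul(14, Pow(-3140, -1)), Mul(654, Pow(236, -1))) = Add(Mul(14, Rational(-1, 3140)), Mul(654, Rational(1, 236))) = Add(Rational(-7, 1570), Rational(327, 118)) = Rational(128141, 46315)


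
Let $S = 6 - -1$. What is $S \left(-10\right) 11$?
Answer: $-770$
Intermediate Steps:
$S = 7$ ($S = 6 + 1 = 7$)
$S \left(-10\right) 11 = 7 \left(-10\right) 11 = \left(-70\right) 11 = -770$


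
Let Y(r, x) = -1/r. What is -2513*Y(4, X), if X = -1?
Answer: 2513/4 ≈ 628.25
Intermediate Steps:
-2513*Y(4, X) = -(-2513)/4 = -2513*(-1/4) = 2513/4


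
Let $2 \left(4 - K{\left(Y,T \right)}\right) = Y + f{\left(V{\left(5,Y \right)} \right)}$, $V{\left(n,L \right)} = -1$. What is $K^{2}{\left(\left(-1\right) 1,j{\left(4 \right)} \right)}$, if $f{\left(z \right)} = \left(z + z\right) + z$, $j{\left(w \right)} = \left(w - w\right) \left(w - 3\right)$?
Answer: $36$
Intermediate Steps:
$j{\left(w \right)} = 0$ ($j{\left(w \right)} = 0 \left(-3 + w\right) = 0$)
$f{\left(z \right)} = 3 z$ ($f{\left(z \right)} = 2 z + z = 3 z$)
$K{\left(Y,T \right)} = \frac{11}{2} - \frac{Y}{2}$ ($K{\left(Y,T \right)} = 4 - \frac{Y + 3 \left(-1\right)}{2} = 4 - \frac{Y - 3}{2} = 4 - \frac{-3 + Y}{2} = 4 - \left(- \frac{3}{2} + \frac{Y}{2}\right) = \frac{11}{2} - \frac{Y}{2}$)
$K^{2}{\left(\left(-1\right) 1,j{\left(4 \right)} \right)} = \left(\frac{11}{2} - \frac{\left(-1\right) 1}{2}\right)^{2} = \left(\frac{11}{2} - - \frac{1}{2}\right)^{2} = \left(\frac{11}{2} + \frac{1}{2}\right)^{2} = 6^{2} = 36$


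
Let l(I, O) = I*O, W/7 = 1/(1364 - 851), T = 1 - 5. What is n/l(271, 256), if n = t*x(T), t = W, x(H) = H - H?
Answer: 0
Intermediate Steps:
T = -4
x(H) = 0
W = 7/513 (W = 7/(1364 - 851) = 7/513 ≈ 0.013645)
t = 7/513 ≈ 0.013645
n = 0 (n = (7/513)*0 = 0)
n/l(271, 256) = 0/((271*256)) = 0/69376 = 0*(1/69376) = 0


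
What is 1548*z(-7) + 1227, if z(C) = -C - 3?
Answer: 7419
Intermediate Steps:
z(C) = -3 - C
1548*z(-7) + 1227 = 1548*(-3 - 1*(-7)) + 1227 = 1548*(-3 + 7) + 1227 = 1548*4 + 1227 = 6192 + 1227 = 7419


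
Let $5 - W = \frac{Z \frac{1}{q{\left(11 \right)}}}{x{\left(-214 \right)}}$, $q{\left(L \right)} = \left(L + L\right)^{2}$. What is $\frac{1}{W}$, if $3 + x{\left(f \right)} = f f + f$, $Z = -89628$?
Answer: $\frac{167123}{836294} \approx 0.19984$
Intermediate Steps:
$q{\left(L \right)} = 4 L^{2}$ ($q{\left(L \right)} = \left(2 L\right)^{2} = 4 L^{2}$)
$x{\left(f \right)} = -3 + f + f^{2}$ ($x{\left(f \right)} = -3 + \left(f f + f\right) = -3 + \left(f^{2} + f\right) = -3 + \left(f + f^{2}\right) = -3 + f + f^{2}$)
$W = \frac{836294}{167123}$ ($W = 5 - \frac{\left(-89628\right) \frac{1}{4 \cdot 11^{2}}}{-3 - 214 + \left(-214\right)^{2}} = 5 - \frac{\left(-89628\right) \frac{1}{4 \cdot 121}}{-3 - 214 + 45796} = 5 - \frac{\left(-89628\right) \frac{1}{484}}{45579} = 5 - \left(-89628\right) \frac{1}{484} \cdot \frac{1}{45579} = 5 - \left(- \frac{2037}{11}\right) \frac{1}{45579} = 5 - - \frac{679}{167123} = 5 + \frac{679}{167123} = \frac{836294}{167123} \approx 5.0041$)
$\frac{1}{W} = \frac{1}{\frac{836294}{167123}} = \frac{167123}{836294}$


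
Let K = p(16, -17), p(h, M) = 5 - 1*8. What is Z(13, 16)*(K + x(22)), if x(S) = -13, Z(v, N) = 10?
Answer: -160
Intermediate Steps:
p(h, M) = -3 (p(h, M) = 5 - 8 = -3)
K = -3
Z(13, 16)*(K + x(22)) = 10*(-3 - 13) = 10*(-16) = -160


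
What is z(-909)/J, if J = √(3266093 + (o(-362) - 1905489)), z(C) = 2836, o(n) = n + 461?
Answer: 2836*√1360703/1360703 ≈ 2.4312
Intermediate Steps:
o(n) = 461 + n
J = √1360703 (J = √(3266093 + ((461 - 362) - 1905489)) = √(3266093 + (99 - 1905489)) = √(3266093 - 1905390) = √1360703 ≈ 1166.5)
z(-909)/J = 2836/(√1360703) = 2836*(√1360703/1360703) = 2836*√1360703/1360703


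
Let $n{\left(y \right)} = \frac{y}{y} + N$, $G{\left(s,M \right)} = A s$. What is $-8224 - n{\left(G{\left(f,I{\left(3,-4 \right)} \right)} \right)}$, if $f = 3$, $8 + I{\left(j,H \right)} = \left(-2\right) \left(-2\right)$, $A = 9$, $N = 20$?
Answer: $-8245$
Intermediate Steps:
$I{\left(j,H \right)} = -4$ ($I{\left(j,H \right)} = -8 - -4 = -8 + 4 = -4$)
$G{\left(s,M \right)} = 9 s$
$n{\left(y \right)} = 21$ ($n{\left(y \right)} = \frac{y}{y} + 20 = 1 + 20 = 21$)
$-8224 - n{\left(G{\left(f,I{\left(3,-4 \right)} \right)} \right)} = -8224 - 21 = -8245$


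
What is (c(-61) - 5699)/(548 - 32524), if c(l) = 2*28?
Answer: 5643/31976 ≈ 0.17648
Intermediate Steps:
c(l) = 56
(c(-61) - 5699)/(548 - 32524) = (56 - 5699)/(548 - 32524) = -5643/(-31976) = -5643*(-1/31976) = 5643/31976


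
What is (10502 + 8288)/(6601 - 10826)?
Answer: -3758/845 ≈ -4.4473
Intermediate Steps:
(10502 + 8288)/(6601 - 10826) = 18790/(-4225) = 18790*(-1/4225) = -3758/845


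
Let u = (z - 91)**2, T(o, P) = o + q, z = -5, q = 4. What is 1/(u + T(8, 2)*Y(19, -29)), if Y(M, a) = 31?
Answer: 1/9588 ≈ 0.00010430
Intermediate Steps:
T(o, P) = 4 + o (T(o, P) = o + 4 = 4 + o)
u = 9216 (u = (-5 - 91)**2 = (-96)**2 = 9216)
1/(u + T(8, 2)*Y(19, -29)) = 1/(9216 + (4 + 8)*31) = 1/(9216 + 12*31) = 1/(9216 + 372) = 1/9588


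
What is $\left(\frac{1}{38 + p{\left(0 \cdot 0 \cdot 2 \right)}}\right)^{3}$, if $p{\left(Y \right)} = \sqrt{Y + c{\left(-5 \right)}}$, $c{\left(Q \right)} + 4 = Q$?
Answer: $\frac{53846}{3067586677} - \frac{12969 i}{3067586677} \approx 1.7553 \cdot 10^{-5} - 4.2278 \cdot 10^{-6} i$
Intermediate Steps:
$c{\left(Q \right)} = -4 + Q$
$p{\left(Y \right)} = \sqrt{-9 + Y}$ ($p{\left(Y \right)} = \sqrt{Y - 9} = \sqrt{-9 + Y}$)
$\left(\frac{1}{38 + p{\left(0 \cdot 0 \cdot 2 \right)}}\right)^{3} = \left(\frac{1}{38 + \sqrt{-9 + 0 \cdot 0 \cdot 2}}\right)^{3} = \left(\frac{1}{38 + \sqrt{-9 + 0 \cdot 2}}\right)^{3} = \left(\frac{1}{38 + \sqrt{-9 + 0}}\right)^{3} = \left(\frac{1}{38 + \sqrt{-9}}\right)^{3} = \left(\frac{1}{38 + 3 i}\right)^{3} = \left(\frac{38 - 3 i}{1453}\right)^{3} = \frac{\left(38 - 3 i\right)^{3}}{3067586677}$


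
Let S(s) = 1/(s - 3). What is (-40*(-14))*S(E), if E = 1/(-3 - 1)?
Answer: -2240/13 ≈ -172.31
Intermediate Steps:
E = -¼ (E = 1/(-4) = -¼ ≈ -0.25000)
S(s) = 1/(-3 + s)
(-40*(-14))*S(E) = (-40*(-14))/(-3 - ¼) = 560/(-13/4) = 560*(-4/13) = -2240/13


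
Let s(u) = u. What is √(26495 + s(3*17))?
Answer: √26546 ≈ 162.93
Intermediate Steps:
√(26495 + s(3*17)) = √(26495 + 3*17) = √(26495 + 51) = √26546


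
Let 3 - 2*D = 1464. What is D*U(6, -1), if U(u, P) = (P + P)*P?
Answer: -1461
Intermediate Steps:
D = -1461/2 (D = 3/2 - 1/2*1464 = 3/2 - 732 = -1461/2 ≈ -730.50)
U(u, P) = 2*P**2 (U(u, P) = (2*P)*P = 2*P**2)
D*U(6, -1) = -1461*(-1)**2 = -1461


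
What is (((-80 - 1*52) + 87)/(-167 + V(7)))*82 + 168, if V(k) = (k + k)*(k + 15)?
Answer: 6666/47 ≈ 141.83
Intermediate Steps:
V(k) = 2*k*(15 + k) (V(k) = (2*k)*(15 + k) = 2*k*(15 + k))
(((-80 - 1*52) + 87)/(-167 + V(7)))*82 + 168 = (((-80 - 1*52) + 87)/(-167 + 2*7*(15 + 7)))*82 + 168 = (((-80 - 52) + 87)/(-167 + 2*7*22))*82 + 168 = ((-132 + 87)/(-167 + 308))*82 + 168 = -45/141*82 + 168 = -45*1/141*82 + 168 = -15/47*82 + 168 = -1230/47 + 168 = 6666/47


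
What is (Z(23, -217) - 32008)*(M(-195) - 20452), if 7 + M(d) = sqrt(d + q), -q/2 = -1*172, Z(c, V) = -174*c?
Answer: 736728590 - 36010*sqrt(149) ≈ 7.3629e+8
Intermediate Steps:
q = 344 (q = -(-2)*172 = -2*(-172) = 344)
M(d) = -7 + sqrt(344 + d) (M(d) = -7 + sqrt(d + 344) = -7 + sqrt(344 + d))
(Z(23, -217) - 32008)*(M(-195) - 20452) = (-174*23 - 32008)*((-7 + sqrt(344 - 195)) - 20452) = (-4002 - 32008)*((-7 + sqrt(149)) - 20452) = -36010*(-20459 + sqrt(149)) = 736728590 - 36010*sqrt(149)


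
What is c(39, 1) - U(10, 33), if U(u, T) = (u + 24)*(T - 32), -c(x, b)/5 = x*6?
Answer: -1204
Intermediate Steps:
c(x, b) = -30*x (c(x, b) = -5*x*6 = -30*x)
U(u, T) = (-32 + T)*(24 + u) (U(u, T) = (24 + u)*(-32 + T) = (-32 + T)*(24 + u))
c(39, 1) - U(10, 33) = -30*39 - (-768 - 32*10 + 24*33 + 33*10) = -1170 - (-768 - 320 + 792 + 330) = -1170 - 1*34 = -1170 - 34 = -1204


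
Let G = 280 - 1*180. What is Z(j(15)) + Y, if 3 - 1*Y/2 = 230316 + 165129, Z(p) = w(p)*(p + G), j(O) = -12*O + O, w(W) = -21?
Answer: -789519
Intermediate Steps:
G = 100 (G = 280 - 180 = 100)
j(O) = -11*O
Z(p) = -2100 - 21*p (Z(p) = -21*(p + 100) = -21*(100 + p) = -2100 - 21*p)
Y = -790884 (Y = 6 - 2*(230316 + 165129) = 6 - 2*395445 = 6 - 790890 = -790884)
Z(j(15)) + Y = (-2100 - (-231)*15) - 790884 = (-2100 - 21*(-165)) - 790884 = (-2100 + 3465) - 790884 = 1365 - 790884 = -789519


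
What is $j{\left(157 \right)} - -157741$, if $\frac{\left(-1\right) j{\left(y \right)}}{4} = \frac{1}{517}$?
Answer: $\frac{81552093}{517} \approx 1.5774 \cdot 10^{5}$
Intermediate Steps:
$j{\left(y \right)} = - \frac{4}{517}$
$j{\left(157 \right)} - -157741 = - \frac{4}{517} - -157741 = - \frac{4}{517} + 157741 = \frac{81552093}{517}$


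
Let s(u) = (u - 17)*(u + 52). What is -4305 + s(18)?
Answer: -4235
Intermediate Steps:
s(u) = (-17 + u)*(52 + u)
-4305 + s(18) = -4305 + (-884 + 18**2 + 35*18) = -4305 + (-884 + 324 + 630) = -4305 + 70 = -4235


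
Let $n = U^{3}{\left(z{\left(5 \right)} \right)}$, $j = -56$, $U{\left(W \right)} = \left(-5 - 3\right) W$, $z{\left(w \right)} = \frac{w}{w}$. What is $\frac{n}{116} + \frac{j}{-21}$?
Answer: $- \frac{152}{87} \approx -1.7471$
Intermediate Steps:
$z{\left(w \right)} = 1$
$U{\left(W \right)} = - 8 W$
$n = -512$ ($n = \left(\left(-8\right) 1\right)^{3} = \left(-8\right)^{3} = -512$)
$\frac{n}{116} + \frac{j}{-21} = - \frac{512}{116} - \frac{56}{-21} = \left(-512\right) \frac{1}{116} - - \frac{8}{3} = - \frac{128}{29} + \frac{8}{3} = - \frac{152}{87}$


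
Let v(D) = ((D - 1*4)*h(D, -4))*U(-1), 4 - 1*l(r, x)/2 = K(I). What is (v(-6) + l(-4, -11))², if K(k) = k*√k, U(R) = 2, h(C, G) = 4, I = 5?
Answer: 5684 + 1440*√5 ≈ 8903.9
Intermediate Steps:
K(k) = k^(3/2)
l(r, x) = 8 - 10*√5
v(D) = -32 + 8*D (v(D) = ((D - 1*4)*4)*2 = ((D - 4)*4)*2 = ((-4 + D)*4)*2 = (-16 + 4*D)*2 = -32 + 8*D)
(v(-6) + l(-4, -11))² = ((-32 + 8*(-6)) + (8 - 10*√5))² = ((-32 - 48) + (8 - 10*√5))² = (-80 + (8 - 10*√5))² = (-72 - 10*√5)²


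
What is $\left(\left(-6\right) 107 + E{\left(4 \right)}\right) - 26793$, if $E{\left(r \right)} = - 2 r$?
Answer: $-27443$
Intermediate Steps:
$\left(\left(-6\right) 107 + E{\left(4 \right)}\right) - 26793 = \left(\left(-6\right) 107 - 8\right) - 26793 = \left(-642 - 8\right) - 26793 = -650 - 26793 = -27443$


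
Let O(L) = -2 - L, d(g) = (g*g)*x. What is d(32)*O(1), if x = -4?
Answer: 12288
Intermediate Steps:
d(g) = -4*g**2 (d(g) = (g*g)*(-4) = g**2*(-4) = -4*g**2)
d(32)*O(1) = (-4*32**2)*(-2 - 1*1) = (-4*1024)*(-2 - 1) = -4096*(-3) = 12288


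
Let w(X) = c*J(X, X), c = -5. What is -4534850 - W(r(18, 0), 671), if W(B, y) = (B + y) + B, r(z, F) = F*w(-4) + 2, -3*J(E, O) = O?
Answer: -4535525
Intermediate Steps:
J(E, O) = -O/3
w(X) = 5*X/3 (w(X) = -(-5)*X/3 = 5*X/3)
r(z, F) = 2 - 20*F/3 (r(z, F) = F*((5/3)*(-4)) + 2 = F*(-20/3) + 2 = -20*F/3 + 2 = 2 - 20*F/3)
W(B, y) = y + 2*B
-4534850 - W(r(18, 0), 671) = -4534850 - (671 + 2*(2 - 20/3*0)) = -4534850 - (671 + 2*(2 + 0)) = -4534850 - (671 + 2*2) = -4534850 - (671 + 4) = -4534850 - 1*675 = -4534850 - 675 = -4535525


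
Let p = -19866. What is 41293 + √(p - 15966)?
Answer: 41293 + 2*I*√8958 ≈ 41293.0 + 189.29*I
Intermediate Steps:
41293 + √(p - 15966) = 41293 + √(-19866 - 15966) = 41293 + √(-35832) = 41293 + 2*I*√8958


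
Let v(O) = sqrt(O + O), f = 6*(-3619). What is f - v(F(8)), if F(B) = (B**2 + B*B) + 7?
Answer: -21714 - 3*sqrt(30) ≈ -21730.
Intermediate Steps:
f = -21714
F(B) = 7 + 2*B**2 (F(B) = (B**2 + B**2) + 7 = 2*B**2 + 7 = 7 + 2*B**2)
v(O) = sqrt(2)*sqrt(O) (v(O) = sqrt(2*O) = sqrt(2)*sqrt(O))
f - v(F(8)) = -21714 - sqrt(2)*sqrt(7 + 2*8**2) = -21714 - sqrt(2)*sqrt(7 + 2*64) = -21714 - sqrt(2)*sqrt(7 + 128) = -21714 - sqrt(2)*sqrt(135) = -21714 - sqrt(2)*3*sqrt(15) = -21714 - 3*sqrt(30)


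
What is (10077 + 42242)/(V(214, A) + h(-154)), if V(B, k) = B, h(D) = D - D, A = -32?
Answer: 52319/214 ≈ 244.48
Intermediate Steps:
h(D) = 0
(10077 + 42242)/(V(214, A) + h(-154)) = (10077 + 42242)/(214 + 0) = 52319/214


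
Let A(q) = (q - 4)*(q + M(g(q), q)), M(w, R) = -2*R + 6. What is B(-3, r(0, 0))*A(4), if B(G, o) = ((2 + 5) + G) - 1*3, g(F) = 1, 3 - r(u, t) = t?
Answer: 0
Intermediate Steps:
r(u, t) = 3 - t
M(w, R) = 6 - 2*R
B(G, o) = 4 + G (B(G, o) = (7 + G) - 3 = 4 + G)
A(q) = (-4 + q)*(6 - q) (A(q) = (q - 4)*(q + (6 - 2*q)) = (-4 + q)*(6 - q))
B(-3, r(0, 0))*A(4) = (4 - 3)*(-24 - 1*4² + 10*4) = 1*(-24 - 1*16 + 40) = 1*(-24 - 16 + 40) = 1*0 = 0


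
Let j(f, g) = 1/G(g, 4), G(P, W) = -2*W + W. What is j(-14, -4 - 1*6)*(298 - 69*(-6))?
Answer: -178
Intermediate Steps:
G(P, W) = -W
j(f, g) = -1/4 (j(f, g) = 1/(-1*4) = 1/(-4) = -1/4)
j(-14, -4 - 1*6)*(298 - 69*(-6)) = -(298 - 69*(-6))/4 = -(298 + 414)/4 = -1/4*712 = -178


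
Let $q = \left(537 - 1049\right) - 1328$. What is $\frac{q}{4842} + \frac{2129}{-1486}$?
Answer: $- \frac{6521429}{3597606} \approx -1.8127$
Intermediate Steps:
$q = -1840$ ($q = -512 - 1328 = -1840$)
$\frac{q}{4842} + \frac{2129}{-1486} = - \frac{1840}{4842} + \frac{2129}{-1486} = \left(-1840\right) \frac{1}{4842} + 2129 \left(- \frac{1}{1486}\right) = - \frac{920}{2421} - \frac{2129}{1486} = - \frac{6521429}{3597606}$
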